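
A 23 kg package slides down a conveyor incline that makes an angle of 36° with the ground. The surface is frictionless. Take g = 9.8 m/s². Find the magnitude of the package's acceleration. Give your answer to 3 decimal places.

Resolving the weight along the incline: the component pulling the package down the slope is mg sin 36° = 23 × 9.8 × 0.5878 = 132.490 N, and the normal force is N = mg cos 36° = 23 × 9.8 × 0.8090 = 182.349 N.
With no friction the net force along the incline is 132.490 N, so a = g sin 36° = 132.490 / 23 = 5.7604 m/s².

5.760 m/s²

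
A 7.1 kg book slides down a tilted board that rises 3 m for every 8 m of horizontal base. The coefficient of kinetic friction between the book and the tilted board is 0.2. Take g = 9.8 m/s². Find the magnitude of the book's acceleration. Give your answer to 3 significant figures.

Resolving the weight along the incline: the component pulling the book down the slope is mg sin 20.56° = 7.1 × 9.8 × 0.3511 = 24.430 N, and the normal force is N = mg cos 20.56° = 7.1 × 9.8 × 0.9363 = 65.148 N.
Kinetic friction acts up the slope with magnitude f = μN = 0.2 × 65.148 = 13.030 N.
Net force along the incline is 24.430 − 13.030 = 11.400 N, so a = 11.400 / 7.1 = 1.6056 m/s².

1.61 m/s²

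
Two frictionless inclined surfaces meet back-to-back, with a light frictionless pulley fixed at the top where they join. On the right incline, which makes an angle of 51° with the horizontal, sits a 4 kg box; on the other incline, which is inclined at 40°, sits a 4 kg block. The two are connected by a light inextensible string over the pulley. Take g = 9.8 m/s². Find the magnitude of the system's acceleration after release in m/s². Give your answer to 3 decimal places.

Resolve each weight along its own incline: the 4 kg mass has component 4 × 9.8 × sin 51° = 30.464 N down its slope, and the 4 kg mass has 4 × 9.8 × sin 40° = 25.197 N down its slope.
The 4 kg side's 30.464 N exceeds the other side's 25.197 N, so that mass slides down and the 4 kg mass slides up. Taking that direction as positive, Newton's second law for the whole system gives 30.464 − 25.197 = (4 + 4) a, so a = 5.267 / 8 = 0.6584 m/s².

0.658 m/s²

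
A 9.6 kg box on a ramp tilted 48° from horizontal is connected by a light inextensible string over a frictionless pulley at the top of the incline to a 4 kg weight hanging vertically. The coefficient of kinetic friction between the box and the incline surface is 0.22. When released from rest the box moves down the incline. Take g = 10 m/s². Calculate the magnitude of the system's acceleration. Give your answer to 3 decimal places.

1.265 m/s²

For the box on the incline: the weight component along the slope is m₁g sin 48° = 9.6 × 10 × 0.7431 = 71.338 N and the normal force is N = m₁g cos 48° = 64.237 N.
Kinetic friction opposes the box's motion down the incline: f = μN = 0.22 × 64.237 = 14.132 N acting up the slope.
Newton's second law for the box (down-slope positive): 71.338 − 14.132 − T = 9.6 a. For the hanging weight (upward positive): T − 4 × 10 = 4 a.
Adding the two equations eliminates T: 17.206 = 13.6 a, so a = 1.2651 m/s².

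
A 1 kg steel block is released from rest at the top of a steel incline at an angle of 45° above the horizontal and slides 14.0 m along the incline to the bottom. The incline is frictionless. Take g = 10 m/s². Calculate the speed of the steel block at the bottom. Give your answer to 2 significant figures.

The weight component along the incline is mg sin 45° = 7.071 N and the normal force is N = mg cos 45° = 7.071 N.
With no friction, a = g sin 45° = 7.0711 m/s².
Starting from rest over a distance of 14.0 m, v² = 2aL = 2 × 7.0711 × 14.0 = 197.9908, so v = 14.0709 m/s.

14 m/s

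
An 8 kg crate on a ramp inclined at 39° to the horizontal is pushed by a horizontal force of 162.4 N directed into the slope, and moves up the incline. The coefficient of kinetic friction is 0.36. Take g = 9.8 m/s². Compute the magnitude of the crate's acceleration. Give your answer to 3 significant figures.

The horizontal push has components F cos 39° = 162.4 × 0.7771 = 126.201 N up the incline and F sin 39° = 162.4 × 0.6293 = 102.198 N pressing into the surface.
The normal force is therefore N = mg cos 39° + F sin 39° = 60.925 + 102.198 = 163.123 N, and kinetic friction down the slope is μN = 0.36 × 163.123 = 58.724 N.
Along the incline: F cos 39° − mg sin 39° − μN = ma, so 126.201 − 49.337 − 58.724 = 8 a, giving a = 2.2675 m/s².

2.27 m/s²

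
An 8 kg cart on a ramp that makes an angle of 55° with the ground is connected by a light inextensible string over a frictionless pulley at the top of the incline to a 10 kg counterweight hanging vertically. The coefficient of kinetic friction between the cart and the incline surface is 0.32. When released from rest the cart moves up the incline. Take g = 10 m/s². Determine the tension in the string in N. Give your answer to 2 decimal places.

89.01 N

For the cart on the incline: the weight component along the slope is m₁g sin 55° = 8 × 10 × 0.8192 = 65.536 N and the normal force is N = m₁g cos 55° = 45.886 N.
Kinetic friction opposes the cart's motion up the incline: f = μN = 0.32 × 45.886 = 14.684 N acting down the slope.
Newton's second law for the cart (up-slope positive): T − 65.536 − 14.684 = 8 a. For the hanging counterweight (downward positive): 10 × 10 − T = 10 a.
Adding the two equations eliminates T: 19.780 = 18 a, so a = 1.0989 m/s².
Then from the hanging counterweight's equation, T = 10 × (10 − 1.0989) = 89.011 N.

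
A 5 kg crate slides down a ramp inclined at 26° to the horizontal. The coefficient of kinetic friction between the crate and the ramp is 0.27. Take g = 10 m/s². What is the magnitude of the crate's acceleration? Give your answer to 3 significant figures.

1.96 m/s²

Resolving the weight along the incline: the component pulling the crate down the slope is mg sin 26° = 5 × 10 × 0.4384 = 21.920 N, and the normal force is N = mg cos 26° = 5 × 10 × 0.8988 = 44.940 N.
Kinetic friction acts up the slope with magnitude f = μN = 0.27 × 44.940 = 12.134 N.
Net force along the incline is 21.920 − 12.134 = 9.786 N, so a = 9.786 / 5 = 1.9572 m/s².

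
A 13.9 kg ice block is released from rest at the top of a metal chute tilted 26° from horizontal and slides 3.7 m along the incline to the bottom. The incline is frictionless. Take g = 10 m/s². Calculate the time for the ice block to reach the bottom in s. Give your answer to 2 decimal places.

1.30 s

The weight component along the incline is mg sin 26° = 60.934 N and the normal force is N = mg cos 26° = 124.932 N.
With no friction, a = g sin 26° = 4.3837 m/s².
Starting from rest, L = ½at², so t = √(2L/a) = √(2 × 3.7 / 4.3837) = 1.2993 s.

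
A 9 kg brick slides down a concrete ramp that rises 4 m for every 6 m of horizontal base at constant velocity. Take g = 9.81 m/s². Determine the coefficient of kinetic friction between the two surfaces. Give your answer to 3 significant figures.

At constant velocity the net force along the incline is zero: mg sin 33.69° = μ mg cos 33.69°.
So μ = tan 33.69° = 0.5547 / 0.8321 = 0.6666.

0.667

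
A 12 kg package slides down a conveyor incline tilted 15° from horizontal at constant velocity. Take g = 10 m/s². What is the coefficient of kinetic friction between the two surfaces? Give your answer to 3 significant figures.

0.268

At constant velocity the net force along the incline is zero: mg sin 15° = μ mg cos 15°.
So μ = tan 15° = 0.2588 / 0.9659 = 0.2679.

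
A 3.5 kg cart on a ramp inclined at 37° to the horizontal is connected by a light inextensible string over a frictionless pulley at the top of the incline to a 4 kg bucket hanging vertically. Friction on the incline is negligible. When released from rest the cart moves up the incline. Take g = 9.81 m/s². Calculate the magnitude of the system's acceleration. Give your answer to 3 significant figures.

For the cart on the incline: the weight component along the slope is m₁g sin 37° = 3.5 × 9.81 × 0.6018 = 20.663 N and the normal force is N = m₁g cos 37° = 27.421 N.
Newton's second law for the cart (up-slope positive): T − 20.663 = 3.5 a. For the hanging bucket (downward positive): 4 × 9.81 − T = 4 a.
Adding the two equations eliminates T: 18.577 = 7.5 a, so a = 2.4769 m/s².

2.48 m/s²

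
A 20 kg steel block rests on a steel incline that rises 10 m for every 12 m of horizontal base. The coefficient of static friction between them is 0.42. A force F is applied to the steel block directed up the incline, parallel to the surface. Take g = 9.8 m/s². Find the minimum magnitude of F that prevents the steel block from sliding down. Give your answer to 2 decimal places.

62.24 N

The normal force is N = mg cos 39.81° = 150.571 N. With F at its minimum the steel block is on the verge of sliding down, so static friction is at its maximum μ_s N = 0.42 × 150.571 = 63.240 N and acts up the slope.
Equilibrium along the incline: F + μ_s N = mg sin 39.81°, so F = 125.476 − 63.240 = 62.236 N.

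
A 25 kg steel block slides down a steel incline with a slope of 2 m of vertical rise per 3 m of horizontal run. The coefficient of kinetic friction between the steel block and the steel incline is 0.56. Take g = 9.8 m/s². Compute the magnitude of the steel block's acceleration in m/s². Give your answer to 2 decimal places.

Resolving the weight along the incline: the component pulling the steel block down the slope is mg sin 33.69° = 25 × 9.8 × 0.5547 = 135.901 N, and the normal force is N = mg cos 33.69° = 25 × 9.8 × 0.8321 = 203.865 N.
Kinetic friction acts up the slope with magnitude f = μN = 0.56 × 203.865 = 114.164 N.
Net force along the incline is 135.901 − 114.164 = 21.737 N, so a = 21.737 / 25 = 0.8695 m/s².

0.87 m/s²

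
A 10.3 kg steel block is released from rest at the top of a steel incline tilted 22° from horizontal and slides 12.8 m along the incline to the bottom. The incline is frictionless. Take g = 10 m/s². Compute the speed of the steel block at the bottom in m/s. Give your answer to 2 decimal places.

The weight component along the incline is mg sin 22° = 38.584 N and the normal force is N = mg cos 22° = 95.500 N.
With no friction, a = g sin 22° = 3.7461 m/s².
Starting from rest over a distance of 12.8 m, v² = 2aL = 2 × 3.7461 × 12.8 = 95.9002, so v = 9.7929 m/s.

9.79 m/s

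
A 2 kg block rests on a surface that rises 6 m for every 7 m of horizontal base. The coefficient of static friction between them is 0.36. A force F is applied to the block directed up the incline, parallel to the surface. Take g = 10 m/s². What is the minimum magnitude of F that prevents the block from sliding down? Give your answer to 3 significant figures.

7.55 N

The normal force is N = mg cos 40.60° = 15.185 N. With F at its minimum the block is on the verge of sliding down, so static friction is at its maximum μ_s N = 0.36 × 15.185 = 5.467 N and acts up the slope.
Equilibrium along the incline: F + μ_s N = mg sin 40.60°, so F = 13.016 − 5.467 = 7.549 N.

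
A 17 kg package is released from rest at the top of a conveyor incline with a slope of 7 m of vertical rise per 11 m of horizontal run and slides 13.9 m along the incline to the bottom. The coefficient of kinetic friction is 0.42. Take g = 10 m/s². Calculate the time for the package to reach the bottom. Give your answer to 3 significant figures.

3.90 s

The weight component along the incline is mg sin 32.47° = 91.269 N and the normal force is N = mg cos 32.47° = 143.422 N.
Friction up the slope is f = μN = 0.42 × 143.422 = 60.237 N, so the net downslope force is 91.269 − 60.237 = 31.032 N and a = 31.032 / 17 = 1.8254 m/s².
Starting from rest, L = ½at², so t = √(2L/a) = √(2 × 13.9 / 1.8254) = 3.9025 s.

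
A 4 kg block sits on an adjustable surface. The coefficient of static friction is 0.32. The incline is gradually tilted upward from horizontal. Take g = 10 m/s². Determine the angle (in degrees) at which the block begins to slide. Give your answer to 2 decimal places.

At the threshold of sliding, static friction is at its maximum μ_s N and exactly balances the weight component along the incline: mg sin θ = μ_s mg cos θ.
Hence tan θ = μ_s = 0.32, so θ = arctan(0.32) = 17.7447°.

17.74°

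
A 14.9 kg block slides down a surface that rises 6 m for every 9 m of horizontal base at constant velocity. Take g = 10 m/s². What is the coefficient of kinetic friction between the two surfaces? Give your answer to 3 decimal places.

At constant velocity the net force along the incline is zero: mg sin 33.69° = μ mg cos 33.69°.
So μ = tan 33.69° = 0.5547 / 0.8321 = 0.6666.

0.667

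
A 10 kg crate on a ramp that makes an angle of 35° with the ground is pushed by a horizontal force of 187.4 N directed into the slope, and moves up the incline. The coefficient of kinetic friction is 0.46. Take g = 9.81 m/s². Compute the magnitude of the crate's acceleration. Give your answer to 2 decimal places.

1.08 m/s²

The horizontal push has components F cos 35° = 187.4 × 0.8192 = 153.518 N up the incline and F sin 35° = 187.4 × 0.5736 = 107.493 N pressing into the surface.
The normal force is therefore N = mg cos 35° + F sin 35° = 80.364 + 107.493 = 187.857 N, and kinetic friction down the slope is μN = 0.46 × 187.857 = 86.414 N.
Along the incline: F cos 35° − mg sin 35° − μN = ma, so 153.518 − 56.270 − 86.414 = 10 a, giving a = 1.0834 m/s².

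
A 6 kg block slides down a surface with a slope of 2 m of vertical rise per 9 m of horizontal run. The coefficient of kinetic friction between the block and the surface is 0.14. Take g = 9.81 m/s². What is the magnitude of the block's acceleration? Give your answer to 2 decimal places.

0.79 m/s²

Resolving the weight along the incline: the component pulling the block down the slope is mg sin 12.53° = 6 × 9.81 × 0.2169 = 12.767 N, and the normal force is N = mg cos 12.53° = 6 × 9.81 × 0.9762 = 57.459 N.
Kinetic friction acts up the slope with magnitude f = μN = 0.14 × 57.459 = 8.044 N.
Net force along the incline is 12.767 − 8.044 = 4.723 N, so a = 4.723 / 6 = 0.7872 m/s².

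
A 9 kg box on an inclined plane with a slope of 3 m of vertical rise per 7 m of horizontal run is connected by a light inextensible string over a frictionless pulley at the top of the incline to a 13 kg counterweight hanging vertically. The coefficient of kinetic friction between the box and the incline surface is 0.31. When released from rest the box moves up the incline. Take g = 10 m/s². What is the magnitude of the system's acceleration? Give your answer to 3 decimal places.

For the box on the incline: the weight component along the slope is m₁g sin 23.20° = 9 × 10 × 0.3939 = 35.451 N and the normal force is N = m₁g cos 23.20° = 82.723 N.
Kinetic friction opposes the box's motion up the incline: f = μN = 0.31 × 82.723 = 25.644 N acting down the slope.
Newton's second law for the box (up-slope positive): T − 35.451 − 25.644 = 9 a. For the hanging counterweight (downward positive): 13 × 10 − T = 13 a.
Adding the two equations eliminates T: 68.905 = 22 a, so a = 3.1320 m/s².

3.132 m/s²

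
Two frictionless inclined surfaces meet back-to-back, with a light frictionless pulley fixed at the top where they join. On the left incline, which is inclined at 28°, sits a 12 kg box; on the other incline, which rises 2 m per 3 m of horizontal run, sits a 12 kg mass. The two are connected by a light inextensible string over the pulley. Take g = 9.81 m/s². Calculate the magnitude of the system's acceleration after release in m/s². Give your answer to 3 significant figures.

0.418 m/s²

Resolve each weight along its own incline: the 12 kg mass has component 12 × 9.81 × sin 28° = 55.266 N down its slope, and the 12 kg mass has 12 × 9.81 × sin 33.69° = 65.299 N down its slope.
The 12 kg side's 65.299 N exceeds the other side's 55.266 N, so that mass slides down and the 12 kg mass slides up. Taking that direction as positive, Newton's second law for the whole system gives 65.299 − 55.266 = (12 + 12) a, so a = 10.033 / 24 = 0.4180 m/s².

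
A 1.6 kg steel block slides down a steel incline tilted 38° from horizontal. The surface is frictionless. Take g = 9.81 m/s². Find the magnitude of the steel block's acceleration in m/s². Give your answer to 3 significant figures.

6.04 m/s²

Resolving the weight along the incline: the component pulling the steel block down the slope is mg sin 38° = 1.6 × 9.81 × 0.6157 = 9.664 N, and the normal force is N = mg cos 38° = 1.6 × 9.81 × 0.7880 = 12.368 N.
With no friction the net force along the incline is 9.664 N, so a = g sin 38° = 9.664 / 1.6 = 6.0400 m/s².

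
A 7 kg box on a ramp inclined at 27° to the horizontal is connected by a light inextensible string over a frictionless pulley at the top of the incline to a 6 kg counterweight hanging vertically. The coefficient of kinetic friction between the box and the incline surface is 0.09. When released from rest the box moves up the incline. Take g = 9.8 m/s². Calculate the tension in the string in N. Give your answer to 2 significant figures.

49 N

For the box on the incline: the weight component along the slope is m₁g sin 27° = 7 × 9.8 × 0.4540 = 31.144 N and the normal force is N = m₁g cos 27° = 61.123 N.
Kinetic friction opposes the box's motion up the incline: f = μN = 0.09 × 61.123 = 5.501 N acting down the slope.
Newton's second law for the box (up-slope positive): T − 31.144 − 5.501 = 7 a. For the hanging counterweight (downward positive): 6 × 9.8 − T = 6 a.
Adding the two equations eliminates T: 22.155 = 13 a, so a = 1.7042 m/s².
Then from the hanging counterweight's equation, T = 6 × (9.8 − 1.7042) = 48.575 N.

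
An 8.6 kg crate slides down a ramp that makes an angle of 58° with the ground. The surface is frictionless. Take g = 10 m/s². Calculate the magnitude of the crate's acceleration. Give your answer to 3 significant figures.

Resolving the weight along the incline: the component pulling the crate down the slope is mg sin 58° = 8.6 × 10 × 0.8480 = 72.928 N, and the normal force is N = mg cos 58° = 8.6 × 10 × 0.5299 = 45.571 N.
With no friction the net force along the incline is 72.928 N, so a = g sin 58° = 72.928 / 8.6 = 8.4800 m/s².

8.48 m/s²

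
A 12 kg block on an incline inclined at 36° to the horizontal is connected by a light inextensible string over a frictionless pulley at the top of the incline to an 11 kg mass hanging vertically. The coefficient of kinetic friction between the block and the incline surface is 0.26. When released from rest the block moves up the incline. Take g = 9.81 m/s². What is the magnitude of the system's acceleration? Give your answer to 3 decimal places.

0.607 m/s²

For the block on the incline: the weight component along the slope is m₁g sin 36° = 12 × 9.81 × 0.5878 = 69.196 N and the normal force is N = m₁g cos 36° = 95.237 N.
Kinetic friction opposes the block's motion up the incline: f = μN = 0.26 × 95.237 = 24.762 N acting down the slope.
Newton's second law for the block (up-slope positive): T − 69.196 − 24.762 = 12 a. For the hanging mass (downward positive): 11 × 9.81 − T = 11 a.
Adding the two equations eliminates T: 13.952 = 23 a, so a = 0.6066 m/s².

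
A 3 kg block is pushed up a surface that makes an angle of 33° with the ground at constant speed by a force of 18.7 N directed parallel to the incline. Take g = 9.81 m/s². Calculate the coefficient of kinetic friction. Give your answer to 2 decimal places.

0.11

At constant speed ΣF = 0 along the incline. The applied 18.7 N acts up the slope; the weight component mg sin 33° = 16.029 N and kinetic friction μN both act down the slope.
So 18.7 = 16.029 + μ × 24.682, giving μ = (18.7 − 16.029) / 24.682 = 0.1082.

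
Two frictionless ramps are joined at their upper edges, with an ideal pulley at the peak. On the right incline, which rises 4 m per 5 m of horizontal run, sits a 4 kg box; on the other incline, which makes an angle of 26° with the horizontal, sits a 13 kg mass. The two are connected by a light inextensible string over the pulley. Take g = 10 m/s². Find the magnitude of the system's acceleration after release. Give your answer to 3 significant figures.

Resolve each weight along its own incline: the 4 kg mass has component 4 × 10 × sin 38.66° = 24.988 N down its slope, and the 13 kg mass has 13 × 10 × sin 26° = 56.988 N down its slope.
The 13 kg side's 56.988 N exceeds the other side's 24.988 N, so that mass slides down and the 4 kg mass slides up. Taking that direction as positive, Newton's second law for the whole system gives 56.988 − 24.988 = (4 + 13) a, so a = 32.000 / 17 = 1.8824 m/s².

1.88 m/s²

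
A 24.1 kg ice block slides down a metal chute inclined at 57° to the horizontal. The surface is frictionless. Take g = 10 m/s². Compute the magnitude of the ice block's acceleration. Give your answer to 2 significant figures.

8.4 m/s²

Resolving the weight along the incline: the component pulling the ice block down the slope is mg sin 57° = 24.1 × 10 × 0.8387 = 202.127 N, and the normal force is N = mg cos 57° = 24.1 × 10 × 0.5446 = 131.249 N.
With no friction the net force along the incline is 202.127 N, so a = g sin 57° = 202.127 / 24.1 = 8.3870 m/s².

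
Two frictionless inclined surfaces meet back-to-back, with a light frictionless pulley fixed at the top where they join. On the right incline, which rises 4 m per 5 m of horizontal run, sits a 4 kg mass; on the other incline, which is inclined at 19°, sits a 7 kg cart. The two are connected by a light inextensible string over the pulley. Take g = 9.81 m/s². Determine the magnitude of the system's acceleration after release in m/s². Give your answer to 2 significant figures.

0.20 m/s²

Resolve each weight along its own incline: the 4 kg mass has component 4 × 9.81 × sin 38.66° = 24.513 N down its slope, and the 7 kg mass has 7 × 9.81 × sin 19° = 22.357 N down its slope.
The 4 kg side's 24.513 N exceeds the other side's 22.357 N, so that mass slides down and the 7 kg mass slides up. Taking that direction as positive, Newton's second law for the whole system gives 24.513 − 22.357 = (4 + 7) a, so a = 2.156 / 11 = 0.1960 m/s².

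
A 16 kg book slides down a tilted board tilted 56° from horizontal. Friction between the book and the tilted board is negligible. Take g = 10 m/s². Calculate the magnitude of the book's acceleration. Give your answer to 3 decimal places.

8.290 m/s²

Resolving the weight along the incline: the component pulling the book down the slope is mg sin 56° = 16 × 10 × 0.8290 = 132.640 N, and the normal force is N = mg cos 56° = 16 × 10 × 0.5592 = 89.472 N.
With no friction the net force along the incline is 132.640 N, so a = g sin 56° = 132.640 / 16 = 8.2900 m/s².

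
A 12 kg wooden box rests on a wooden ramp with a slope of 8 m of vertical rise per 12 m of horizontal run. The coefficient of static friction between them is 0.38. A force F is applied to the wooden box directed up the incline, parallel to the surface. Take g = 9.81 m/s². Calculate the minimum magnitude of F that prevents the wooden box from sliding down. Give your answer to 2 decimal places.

28.08 N

The normal force is N = mg cos 33.69° = 97.949 N. With F at its minimum the wooden box is on the verge of sliding down, so static friction is at its maximum μ_s N = 0.38 × 97.949 = 37.221 N and acts up the slope.
Equilibrium along the incline: F + μ_s N = mg sin 33.69°, so F = 65.299 − 37.221 = 28.078 N.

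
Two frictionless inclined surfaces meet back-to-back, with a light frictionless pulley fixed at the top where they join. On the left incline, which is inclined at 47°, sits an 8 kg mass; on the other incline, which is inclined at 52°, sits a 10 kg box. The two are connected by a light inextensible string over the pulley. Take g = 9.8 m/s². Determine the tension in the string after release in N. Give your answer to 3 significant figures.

66.2 N

Resolve each weight along its own incline: the 8 kg mass has component 8 × 9.8 × sin 47° = 57.338 N down its slope, and the 10 kg mass has 10 × 9.8 × sin 52° = 77.225 N down its slope.
The 10 kg side's 77.225 N exceeds the other side's 57.338 N, so that mass slides down and the 8 kg mass slides up. Taking that direction as positive, Newton's second law for the whole system gives 77.225 − 57.338 = (8 + 10) a, so a = 19.887 / 18 = 1.1048 m/s².
For the 8 kg mass (up-slope positive): T − 57.338 = 8 × 1.1048, so T = 66.176 N.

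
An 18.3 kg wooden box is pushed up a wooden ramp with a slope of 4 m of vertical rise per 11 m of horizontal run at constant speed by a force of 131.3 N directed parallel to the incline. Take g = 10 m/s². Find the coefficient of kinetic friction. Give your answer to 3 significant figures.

At constant speed ΣF = 0 along the incline. The applied 131.3 N acts up the slope; the weight component mg sin 19.98° = 62.539 N and kinetic friction μN both act down the slope.
So 131.3 = 62.539 + μ × 171.982, giving μ = (131.3 − 62.539) / 171.982 = 0.3998.

0.400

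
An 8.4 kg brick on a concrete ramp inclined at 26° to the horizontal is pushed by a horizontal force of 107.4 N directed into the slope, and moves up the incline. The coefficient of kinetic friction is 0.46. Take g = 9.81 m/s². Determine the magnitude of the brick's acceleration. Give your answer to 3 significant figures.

0.557 m/s²

The horizontal push has components F cos 26° = 107.4 × 0.8988 = 96.531 N up the incline and F sin 26° = 107.4 × 0.4384 = 47.084 N pressing into the surface.
The normal force is therefore N = mg cos 26° + F sin 26° = 74.065 + 47.084 = 121.149 N, and kinetic friction down the slope is μN = 0.46 × 121.149 = 55.729 N.
Along the incline: F cos 26° − mg sin 26° − μN = ma, so 96.531 − 36.126 − 55.729 = 8.4 a, giving a = 0.5567 m/s².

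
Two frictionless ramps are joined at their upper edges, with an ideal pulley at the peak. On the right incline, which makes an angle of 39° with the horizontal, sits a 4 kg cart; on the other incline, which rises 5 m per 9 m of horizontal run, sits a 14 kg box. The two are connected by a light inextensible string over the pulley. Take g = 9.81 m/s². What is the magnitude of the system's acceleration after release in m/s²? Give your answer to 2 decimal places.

Resolve each weight along its own incline: the 4 kg mass has component 4 × 9.81 × sin 39° = 24.695 N down its slope, and the 14 kg mass has 14 × 9.81 × sin 29.05° = 66.698 N down its slope.
The 14 kg side's 66.698 N exceeds the other side's 24.695 N, so that mass slides down and the 4 kg mass slides up. Taking that direction as positive, Newton's second law for the whole system gives 66.698 − 24.695 = (4 + 14) a, so a = 42.003 / 18 = 2.3335 m/s².

2.33 m/s²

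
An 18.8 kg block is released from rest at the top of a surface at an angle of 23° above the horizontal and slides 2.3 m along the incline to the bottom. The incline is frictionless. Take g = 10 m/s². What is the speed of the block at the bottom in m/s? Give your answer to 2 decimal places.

4.24 m/s

The weight component along the incline is mg sin 23° = 73.457 N and the normal force is N = mg cos 23° = 173.055 N.
With no friction, a = g sin 23° = 3.9073 m/s².
Starting from rest over a distance of 2.3 m, v² = 2aL = 2 × 3.9073 × 2.3 = 17.9736, so v = 4.2395 m/s.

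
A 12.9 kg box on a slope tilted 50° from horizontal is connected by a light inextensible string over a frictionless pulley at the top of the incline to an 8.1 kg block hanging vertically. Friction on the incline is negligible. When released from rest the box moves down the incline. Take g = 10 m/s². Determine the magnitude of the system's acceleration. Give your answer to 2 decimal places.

0.85 m/s²

For the box on the incline: the weight component along the slope is m₁g sin 50° = 12.9 × 10 × 0.7660 = 98.814 N and the normal force is N = m₁g cos 50° = 82.920 N.
Newton's second law for the box (down-slope positive): 98.814 − T = 12.9 a. For the hanging block (upward positive): T − 8.1 × 10 = 8.1 a.
Adding the two equations eliminates T: 17.814 = 21 a, so a = 0.8483 m/s².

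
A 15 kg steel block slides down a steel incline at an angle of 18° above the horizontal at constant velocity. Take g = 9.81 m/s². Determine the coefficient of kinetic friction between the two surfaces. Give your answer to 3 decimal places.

0.325

At constant velocity the net force along the incline is zero: mg sin 18° = μ mg cos 18°.
So μ = tan 18° = 0.3090 / 0.9511 = 0.3249.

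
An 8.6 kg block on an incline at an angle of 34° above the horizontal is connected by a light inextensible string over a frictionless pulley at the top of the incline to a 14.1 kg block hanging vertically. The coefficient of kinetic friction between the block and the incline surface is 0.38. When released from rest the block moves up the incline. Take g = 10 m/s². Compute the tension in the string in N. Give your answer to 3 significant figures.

100 N

For the block on the incline: the weight component along the slope is m₁g sin 34° = 8.6 × 10 × 0.5592 = 48.091 N and the normal force is N = m₁g cos 34° = 71.297 N.
Kinetic friction opposes the block's motion up the incline: f = μN = 0.38 × 71.297 = 27.093 N acting down the slope.
Newton's second law for the block (up-slope positive): T − 48.091 − 27.093 = 8.6 a. For the hanging block (downward positive): 14.1 × 10 − T = 14.1 a.
Adding the two equations eliminates T: 65.816 = 22.7 a, so a = 2.8994 m/s².
Then from the hanging block's equation, T = 14.1 × (10 − 2.8994) = 100.118 N.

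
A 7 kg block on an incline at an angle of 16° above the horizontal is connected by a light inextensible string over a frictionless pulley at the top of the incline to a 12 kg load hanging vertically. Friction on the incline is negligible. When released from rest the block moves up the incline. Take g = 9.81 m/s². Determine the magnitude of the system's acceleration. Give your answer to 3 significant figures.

5.20 m/s²

For the block on the incline: the weight component along the slope is m₁g sin 16° = 7 × 9.81 × 0.2756 = 18.925 N and the normal force is N = m₁g cos 16° = 66.010 N.
Newton's second law for the block (up-slope positive): T − 18.925 = 7 a. For the hanging load (downward positive): 12 × 9.81 − T = 12 a.
Adding the two equations eliminates T: 98.795 = 19 a, so a = 5.1997 m/s².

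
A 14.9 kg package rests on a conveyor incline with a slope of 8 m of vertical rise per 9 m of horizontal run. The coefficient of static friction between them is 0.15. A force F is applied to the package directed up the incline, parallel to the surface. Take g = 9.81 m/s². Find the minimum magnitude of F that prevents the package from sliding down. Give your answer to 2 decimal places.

80.72 N

The normal force is N = mg cos 41.63° = 109.248 N. With F at its minimum the package is on the verge of sliding down, so static friction is at its maximum μ_s N = 0.15 × 109.248 = 16.387 N and acts up the slope.
Equilibrium along the incline: F + μ_s N = mg sin 41.63°, so F = 97.109 − 16.387 = 80.722 N.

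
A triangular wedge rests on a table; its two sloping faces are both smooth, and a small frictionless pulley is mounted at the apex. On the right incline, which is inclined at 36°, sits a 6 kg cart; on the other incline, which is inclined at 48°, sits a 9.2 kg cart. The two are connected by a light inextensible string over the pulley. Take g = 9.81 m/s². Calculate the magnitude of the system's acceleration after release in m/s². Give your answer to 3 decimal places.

2.136 m/s²

Resolve each weight along its own incline: the 6 kg mass has component 6 × 9.81 × sin 36° = 34.597 N down its slope, and the 9.2 kg mass has 9.2 × 9.81 × sin 48° = 67.070 N down its slope.
The 9.2 kg side's 67.070 N exceeds the other side's 34.597 N, so that mass slides down and the 6 kg mass slides up. Taking that direction as positive, Newton's second law for the whole system gives 67.070 − 34.597 = (6 + 9.2) a, so a = 32.473 / 15.2 = 2.1364 m/s².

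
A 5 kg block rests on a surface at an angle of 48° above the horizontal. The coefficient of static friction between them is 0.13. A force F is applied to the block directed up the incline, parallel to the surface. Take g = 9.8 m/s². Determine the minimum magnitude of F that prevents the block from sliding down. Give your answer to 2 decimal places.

The normal force is N = mg cos 48° = 32.787 N. With F at its minimum the block is on the verge of sliding down, so static friction is at its maximum μ_s N = 0.13 × 32.787 = 4.262 N and acts up the slope.
Equilibrium along the incline: F + μ_s N = mg sin 48°, so F = 36.414 − 4.262 = 32.152 N.

32.15 N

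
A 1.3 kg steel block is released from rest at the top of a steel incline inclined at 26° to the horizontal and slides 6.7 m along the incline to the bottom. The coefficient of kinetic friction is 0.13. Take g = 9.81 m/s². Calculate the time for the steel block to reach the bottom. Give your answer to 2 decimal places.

2.06 s

The weight component along the incline is mg sin 26° = 5.591 N and the normal force is N = mg cos 26° = 11.462 N.
Friction up the slope is f = μN = 0.13 × 11.462 = 1.490 N, so the net downslope force is 5.591 − 1.490 = 4.101 N and a = 4.101 / 1.3 = 3.1546 m/s².
Starting from rest, L = ½at², so t = √(2L/a) = √(2 × 6.7 / 3.1546) = 2.0610 s.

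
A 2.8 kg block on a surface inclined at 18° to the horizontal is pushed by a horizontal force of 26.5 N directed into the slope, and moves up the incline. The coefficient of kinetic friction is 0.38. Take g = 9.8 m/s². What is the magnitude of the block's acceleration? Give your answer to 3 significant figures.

The horizontal push has components F cos 18° = 26.5 × 0.9511 = 25.204 N up the incline and F sin 18° = 26.5 × 0.3090 = 8.188 N pressing into the surface.
The normal force is therefore N = mg cos 18° + F sin 18° = 26.098 + 8.188 = 34.286 N, and kinetic friction down the slope is μN = 0.38 × 34.286 = 13.029 N.
Along the incline: F cos 18° − mg sin 18° − μN = ma, so 25.204 − 8.479 − 13.029 = 2.8 a, giving a = 1.3200 m/s².

1.32 m/s²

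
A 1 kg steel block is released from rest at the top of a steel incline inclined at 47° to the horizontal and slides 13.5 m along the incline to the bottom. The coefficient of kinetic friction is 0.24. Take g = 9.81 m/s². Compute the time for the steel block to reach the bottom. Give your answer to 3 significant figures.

2.20 s

The weight component along the incline is mg sin 47° = 7.175 N and the normal force is N = mg cos 47° = 6.690 N.
Friction up the slope is f = μN = 0.24 × 6.690 = 1.606 N, so the net downslope force is 7.175 − 1.606 = 5.569 N and a = 5.569 / 1 = 5.5690 m/s².
Starting from rest, L = ½at², so t = √(2L/a) = √(2 × 13.5 / 5.5690) = 2.2019 s.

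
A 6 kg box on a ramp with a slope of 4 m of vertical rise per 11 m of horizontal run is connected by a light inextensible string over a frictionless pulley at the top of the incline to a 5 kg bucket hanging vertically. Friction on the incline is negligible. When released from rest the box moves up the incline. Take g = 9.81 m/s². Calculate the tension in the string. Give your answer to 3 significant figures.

For the box on the incline: the weight component along the slope is m₁g sin 19.98° = 6 × 9.81 × 0.3417 = 20.112 N and the normal force is N = m₁g cos 19.98° = 55.316 N.
Newton's second law for the box (up-slope positive): T − 20.112 = 6 a. For the hanging bucket (downward positive): 5 × 9.81 − T = 5 a.
Adding the two equations eliminates T: 28.938 = 11 a, so a = 2.6307 m/s².
Then from the hanging bucket's equation, T = 5 × (9.81 − 2.6307) = 35.897 N.

35.9 N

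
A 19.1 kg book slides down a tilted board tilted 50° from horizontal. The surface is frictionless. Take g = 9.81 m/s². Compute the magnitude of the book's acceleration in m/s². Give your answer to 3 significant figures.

7.51 m/s²

Resolving the weight along the incline: the component pulling the book down the slope is mg sin 50° = 19.1 × 9.81 × 0.7660 = 143.526 N, and the normal force is N = mg cos 50° = 19.1 × 9.81 × 0.6428 = 120.442 N.
With no friction the net force along the incline is 143.526 N, so a = g sin 50° = 143.526 / 19.1 = 7.5145 m/s².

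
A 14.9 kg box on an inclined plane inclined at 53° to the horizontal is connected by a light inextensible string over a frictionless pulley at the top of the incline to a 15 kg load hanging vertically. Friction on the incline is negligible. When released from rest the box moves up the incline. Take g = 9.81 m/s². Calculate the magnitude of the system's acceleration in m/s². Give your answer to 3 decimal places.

1.017 m/s²

For the box on the incline: the weight component along the slope is m₁g sin 53° = 14.9 × 9.81 × 0.7986 = 116.731 N and the normal force is N = m₁g cos 53° = 87.967 N.
Newton's second law for the box (up-slope positive): T − 116.731 = 14.9 a. For the hanging load (downward positive): 15 × 9.81 − T = 15 a.
Adding the two equations eliminates T: 30.419 = 29.9 a, so a = 1.0174 m/s².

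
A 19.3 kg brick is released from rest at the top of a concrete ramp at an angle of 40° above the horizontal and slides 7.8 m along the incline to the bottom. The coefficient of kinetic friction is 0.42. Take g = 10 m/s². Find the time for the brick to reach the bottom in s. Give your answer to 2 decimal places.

The weight component along the incline is mg sin 40° = 124.058 N and the normal force is N = mg cos 40° = 147.847 N.
Friction up the slope is f = μN = 0.42 × 147.847 = 62.096 N, so the net downslope force is 124.058 − 62.096 = 61.962 N and a = 61.962 / 19.3 = 3.2105 m/s².
Starting from rest, L = ½at², so t = √(2L/a) = √(2 × 7.8 / 3.2105) = 2.2043 s.

2.20 s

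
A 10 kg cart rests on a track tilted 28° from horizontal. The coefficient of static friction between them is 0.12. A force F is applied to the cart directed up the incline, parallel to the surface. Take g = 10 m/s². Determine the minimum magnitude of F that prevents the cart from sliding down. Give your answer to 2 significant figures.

The normal force is N = mg cos 28° = 88.295 N. With F at its minimum the cart is on the verge of sliding down, so static friction is at its maximum μ_s N = 0.12 × 88.295 = 10.595 N and acts up the slope.
Equilibrium along the incline: F + μ_s N = mg sin 28°, so F = 46.947 − 10.595 = 36.352 N.

36 N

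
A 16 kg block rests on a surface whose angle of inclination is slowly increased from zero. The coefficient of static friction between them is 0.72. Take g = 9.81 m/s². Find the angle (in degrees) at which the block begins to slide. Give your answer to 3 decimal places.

35.754°

At the threshold of sliding, static friction is at its maximum μ_s N and exactly balances the weight component along the incline: mg sin θ = μ_s mg cos θ.
Hence tan θ = μ_s = 0.72, so θ = arctan(0.72) = 35.7539°.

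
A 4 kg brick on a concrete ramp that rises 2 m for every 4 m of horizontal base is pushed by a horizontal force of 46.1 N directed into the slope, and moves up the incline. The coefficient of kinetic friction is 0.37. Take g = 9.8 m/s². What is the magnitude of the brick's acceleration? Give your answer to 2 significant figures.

0.78 m/s²

The horizontal push has components F cos 26.57° = 46.1 × 0.8944 = 41.232 N up the incline and F sin 26.57° = 46.1 × 0.4472 = 20.616 N pressing into the surface.
The normal force is therefore N = mg cos 26.57° + F sin 26.57° = 35.060 + 20.616 = 55.676 N, and kinetic friction down the slope is μN = 0.37 × 55.676 = 20.600 N.
Along the incline: F cos 26.57° − mg sin 26.57° − μN = ma, so 41.232 − 17.530 − 20.600 = 4 a, giving a = 0.7755 m/s².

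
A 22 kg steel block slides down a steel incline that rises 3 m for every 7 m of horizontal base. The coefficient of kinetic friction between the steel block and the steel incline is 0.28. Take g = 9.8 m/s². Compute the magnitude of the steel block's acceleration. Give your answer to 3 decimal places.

1.338 m/s²

Resolving the weight along the incline: the component pulling the steel block down the slope is mg sin 23.20° = 22 × 9.8 × 0.3939 = 84.925 N, and the normal force is N = mg cos 23.20° = 22 × 9.8 × 0.9191 = 198.158 N.
Kinetic friction acts up the slope with magnitude f = μN = 0.28 × 198.158 = 55.484 N.
Net force along the incline is 84.925 − 55.484 = 29.441 N, so a = 29.441 / 22 = 1.3382 m/s².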